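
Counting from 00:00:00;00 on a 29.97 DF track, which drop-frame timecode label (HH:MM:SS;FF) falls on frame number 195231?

01:48:34;07

Ten DF minutes hold 17982 frames, so frame 195231 lies in block 10 (frames 179820–197801) with 15411 frames into that block.
The block's first minute is 1800 frames and the rest 1798 each; 15411 frames reaches minute 8, so 10 × 18 + 8 × 2 = 196 labels have been skipped so far.
Adding those back, label number 195231 + 196 = 195427 at 30 labels/s is 6514 s + 7 f = 1 h 48 min 34 s frame 7, i.e. 01:48:34;07.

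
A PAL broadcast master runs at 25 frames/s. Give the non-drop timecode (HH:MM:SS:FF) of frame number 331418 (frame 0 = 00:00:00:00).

03:40:56:18

331418 ÷ 25 = 13256 full seconds, remainder 18 frames.
13256 s = 3 h 40 min 56 s.
Timecode: 03:40:56:18.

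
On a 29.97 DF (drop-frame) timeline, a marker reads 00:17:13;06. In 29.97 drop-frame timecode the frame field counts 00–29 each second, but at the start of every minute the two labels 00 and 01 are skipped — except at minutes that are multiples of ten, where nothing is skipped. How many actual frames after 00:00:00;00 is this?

30964

Complete 10-minute blocks: 1, each 17982 frames → 17982.
Remaining 7 whole minutes in the current block: 1800 + 6 × 1798 = 12588 frames.
Within the current minute: 13 × 30 + 6 − 2 = 394 (labels ;00/;01 skipped at this minute). Total = 17982 + 12588 + 394 = 30964.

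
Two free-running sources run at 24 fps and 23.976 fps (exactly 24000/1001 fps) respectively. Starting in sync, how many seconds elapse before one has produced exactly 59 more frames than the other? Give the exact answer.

The gap grows by |24000/1001 − 24| = 24/1001 frames per second.
Time for a 59-frame gap: 59 ÷ (24/1001) = 59059/24 s.

59059/24 seconds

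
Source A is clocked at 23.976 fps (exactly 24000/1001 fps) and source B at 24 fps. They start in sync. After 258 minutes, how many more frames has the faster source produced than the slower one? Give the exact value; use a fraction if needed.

371520/1001 frames

258 min = 15480 s.
A emits 24000/1001 × 15480 = 371520000/1001 frames; B emits 24 × 15480 = 371520.
Difference = 371520/1001 frames (≈ 371.1489); B is ahead of A.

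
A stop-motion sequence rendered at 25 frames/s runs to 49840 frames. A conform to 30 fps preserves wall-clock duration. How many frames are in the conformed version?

Target frames = source frames × (target rate / source rate) = 49840 × (30)/(25) = 49840 × 6/5 = 59808.

59808 frames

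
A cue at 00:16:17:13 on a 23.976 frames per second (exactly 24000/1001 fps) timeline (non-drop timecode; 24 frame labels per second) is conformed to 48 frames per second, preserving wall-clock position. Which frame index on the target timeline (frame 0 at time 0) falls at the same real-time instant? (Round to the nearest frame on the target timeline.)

frame 46969

Source frame index: (0×3600 + 16×60 + 17) × 24 + 13 = 23461.
Real time: 23461 / (24000/1001) = 23484461/24000 s.
Target frame: (23484461/24000) × (48) = 23484461/500 ≈ 46968.922 → 46969.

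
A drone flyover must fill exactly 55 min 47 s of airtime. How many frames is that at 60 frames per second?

200820 frames

55 min 47 s = 3347 s.
Frames = 3347 × 60 = 200820.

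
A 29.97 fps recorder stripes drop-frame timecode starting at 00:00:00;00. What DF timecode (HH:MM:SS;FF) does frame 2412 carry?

Ten DF minutes hold 17982 frames, so frame 2412 lies in block 0 (frames 0–17981) with 2412 frames into that block.
The block's first minute is 1800 frames and the rest 1798 each; 2412 frames reaches minute 1, so 0 × 18 + 1 × 2 = 2 labels have been skipped so far.
Adding those back, label number 2412 + 2 = 2414 at 30 labels/s is 80 s + 14 f = 0 h 1 min 20 s frame 14, i.e. 00:01:20;14.

00:01:20;14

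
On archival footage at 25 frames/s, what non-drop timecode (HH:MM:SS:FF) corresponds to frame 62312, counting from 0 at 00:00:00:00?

62312 ÷ 25 = 2492 full seconds, remainder 12 frames.
2492 s = 0 h 41 min 32 s.
Timecode: 00:41:32:12.

00:41:32:12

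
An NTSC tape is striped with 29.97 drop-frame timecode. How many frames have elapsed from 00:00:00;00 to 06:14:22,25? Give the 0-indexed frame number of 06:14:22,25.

Complete 10-minute blocks: 37, each 17982 frames → 665334.
Remaining 4 whole minutes in the current block: 1800 + 3 × 1798 = 7194 frames.
Within the current minute: 22 × 30 + 25 − 2 = 683 (labels ;00/;01 skipped at this minute). Total = 665334 + 7194 + 683 = 673211.

673211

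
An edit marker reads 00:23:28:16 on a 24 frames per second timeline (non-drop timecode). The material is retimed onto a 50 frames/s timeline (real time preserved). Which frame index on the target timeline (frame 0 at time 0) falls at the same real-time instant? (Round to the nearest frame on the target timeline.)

frame 70433

Source frame index: (0×3600 + 23×60 + 28) × 24 + 16 = 33808.
Real time: 33808 / (24) = 4226/3 s.
Target frame: (4226/3) × (50) = 211300/3 ≈ 70433.333 → 70433.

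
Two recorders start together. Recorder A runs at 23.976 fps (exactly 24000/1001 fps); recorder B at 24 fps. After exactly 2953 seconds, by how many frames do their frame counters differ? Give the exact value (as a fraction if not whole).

70872/1001 frames

A emits 24000/1001 × 2953 = 70872000/1001 frames; B emits 24 × 2953 = 70872.
Difference = 70872/1001 frames (≈ 70.8012); B is ahead of A.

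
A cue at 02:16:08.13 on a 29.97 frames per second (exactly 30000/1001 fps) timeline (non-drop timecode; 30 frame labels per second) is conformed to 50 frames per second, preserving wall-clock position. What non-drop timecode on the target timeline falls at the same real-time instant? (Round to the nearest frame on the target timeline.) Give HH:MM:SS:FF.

02:16:16:30

Source frame index: (2×3600 + 16×60 + 8) × 30 + 13 = 245053.
Real time: 245053 / (30000/1001) = 245298053/30000 s.
Target frame: (245298053/30000) × (50) = 245298053/600 ≈ 408830.088 → 408830.
At 50 labels/s: frame 408830 → 02:16:16:30.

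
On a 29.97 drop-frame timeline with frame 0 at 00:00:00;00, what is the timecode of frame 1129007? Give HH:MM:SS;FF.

Ten DF minutes hold 17982 frames, so frame 1129007 lies in block 62 (frames 1114884–1132865) with 14123 frames into that block.
The block's first minute is 1800 frames and the rest 1798 each; 14123 frames reaches minute 7, so 62 × 18 + 7 × 2 = 1130 labels have been skipped so far.
Adding those back, label number 1129007 + 1130 = 1130137 at 30 labels/s is 37671 s + 7 f = 10 h 27 min 51 s frame 7, i.e. 10:27:51;07.

10:27:51;07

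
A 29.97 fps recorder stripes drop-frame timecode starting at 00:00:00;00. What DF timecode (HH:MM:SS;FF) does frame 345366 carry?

03:12:03;22

Each 10-minute DF block holds 10 × 60 × 30 − 9 × 2 = 17982 frames. 345366 ÷ 17982 → 19 full blocks, remainder 3708.
Within the partial block the first minute is 1800 frames and each further minute 1798, so 2 further minute boundaries passed. Total skipped labels = 18 × 19 + 2 × 2 = 346.
Non-drop label index = 345366 + 346 = 345712; at 30 labels/s that is 03:12:03:22, i.e. DF 03:12:03;22.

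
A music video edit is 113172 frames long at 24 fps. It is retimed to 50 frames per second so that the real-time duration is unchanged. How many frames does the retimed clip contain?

Target frames = source frames × (target rate / source rate) = 113172 × (50)/(24) = 113172 × 25/12 = 235775.

235775 frames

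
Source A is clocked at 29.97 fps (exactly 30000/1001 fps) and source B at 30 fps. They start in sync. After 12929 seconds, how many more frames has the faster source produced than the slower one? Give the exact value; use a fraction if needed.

55410/143 frames

A emits 30000/1001 × 12929 = 55410000/143 frames; B emits 30 × 12929 = 387870.
Difference = 55410/143 frames (≈ 387.4825); B is ahead of A.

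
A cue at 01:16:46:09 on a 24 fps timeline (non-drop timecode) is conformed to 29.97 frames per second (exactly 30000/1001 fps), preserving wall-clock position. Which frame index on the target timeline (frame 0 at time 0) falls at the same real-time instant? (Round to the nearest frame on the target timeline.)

frame 138053

Source frame index: (1×3600 + 16×60 + 46) × 24 + 9 = 110553.
Real time: 110553 / (24) = 36851/8 s.
Target frame: (36851/8) × (30000/1001) = 138191250/1001 ≈ 138053.197 → 138053.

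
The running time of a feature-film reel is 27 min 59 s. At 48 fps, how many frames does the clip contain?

27 min 59 s = 1679 s.
Frames = 1679 × 48 = 80592.

80592 frames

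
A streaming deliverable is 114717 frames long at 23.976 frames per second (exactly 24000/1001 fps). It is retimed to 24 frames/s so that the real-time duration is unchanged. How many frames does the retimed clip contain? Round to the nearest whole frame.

114832 frames

Frames at target rate = 114717 × (24) / (24000/1001) = 114831717/1000 ≈ 114831.717.
Nearest whole frame: 114832.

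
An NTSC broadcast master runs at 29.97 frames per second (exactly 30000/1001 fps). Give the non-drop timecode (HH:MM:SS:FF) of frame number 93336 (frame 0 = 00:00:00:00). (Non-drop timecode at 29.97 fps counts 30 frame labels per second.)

00:51:51:06

93336 ÷ 30 = 3111 full seconds, remainder 6 frames.
3111 s = 0 h 51 min 51 s.
Timecode: 00:51:51:06.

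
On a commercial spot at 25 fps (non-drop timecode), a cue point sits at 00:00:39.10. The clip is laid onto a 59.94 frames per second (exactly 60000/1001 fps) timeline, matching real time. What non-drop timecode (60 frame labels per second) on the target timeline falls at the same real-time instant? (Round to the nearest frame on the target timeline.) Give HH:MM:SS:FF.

Source frame index: (0×3600 + 0×60 + 39) × 25 + 10 = 985.
Real time: 985 / (25) = 197/5 s.
Target frame: (197/5) × (60000/1001) = 2364000/1001 ≈ 2361.638 → 2362.
At 60 labels/s: frame 2362 → 00:00:39:22.

00:00:39:22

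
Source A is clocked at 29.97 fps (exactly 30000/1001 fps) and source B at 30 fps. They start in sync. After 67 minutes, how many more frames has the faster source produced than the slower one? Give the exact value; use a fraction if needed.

67 min = 4020 s.
A emits 30000/1001 × 4020 = 120600000/1001 frames; B emits 30 × 4020 = 120600.
Difference = 120600/1001 frames (≈ 120.4795); B is ahead of A.

120600/1001 frames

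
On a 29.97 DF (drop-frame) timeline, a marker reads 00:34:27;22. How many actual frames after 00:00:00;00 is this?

61970

Complete 10-minute blocks: 3, each 17982 frames → 53946.
Remaining 4 whole minutes in the current block: 1800 + 3 × 1798 = 7194 frames.
Within the current minute: 27 × 30 + 22 − 2 = 830 (labels ;00/;01 skipped at this minute). Total = 53946 + 7194 + 830 = 61970.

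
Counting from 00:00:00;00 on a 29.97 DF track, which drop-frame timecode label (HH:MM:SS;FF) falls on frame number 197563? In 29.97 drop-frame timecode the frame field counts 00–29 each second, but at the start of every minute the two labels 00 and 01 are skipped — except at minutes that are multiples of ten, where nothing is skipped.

01:49:52;01

Ten DF minutes hold 17982 frames, so frame 197563 lies in block 10 (frames 179820–197801) with 17743 frames into that block.
The block's first minute is 1800 frames and the rest 1798 each; 17743 frames reaches minute 9, so 10 × 18 + 9 × 2 = 198 labels have been skipped so far.
Adding those back, label number 197563 + 198 = 197761 at 30 labels/s is 6592 s + 1 f = 1 h 49 min 52 s frame 1, i.e. 01:49:52;01.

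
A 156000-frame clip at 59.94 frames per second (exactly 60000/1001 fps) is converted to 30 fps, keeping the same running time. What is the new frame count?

78078 frames

Target frames = source frames × (target rate / source rate) = 156000 × (30)/(60000/1001) = 156000 × 1001/2000 = 78078.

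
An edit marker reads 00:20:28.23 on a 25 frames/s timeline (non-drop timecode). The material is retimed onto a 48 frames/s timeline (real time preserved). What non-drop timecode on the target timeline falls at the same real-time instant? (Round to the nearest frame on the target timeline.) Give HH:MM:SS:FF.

Source frame index: (0×3600 + 20×60 + 28) × 25 + 23 = 30723.
Real time: 30723 / (25) = 30723/25 s.
Target frame: (30723/25) × (48) = 1474704/25 ≈ 58988.160 → 58988.
At 48 labels/s: frame 58988 → 00:20:28:44.

00:20:28:44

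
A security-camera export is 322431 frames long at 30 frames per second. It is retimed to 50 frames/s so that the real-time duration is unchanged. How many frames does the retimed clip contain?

Target frames = source frames × (target rate / source rate) = 322431 × (50)/(30) = 322431 × 5/3 = 537385.

537385 frames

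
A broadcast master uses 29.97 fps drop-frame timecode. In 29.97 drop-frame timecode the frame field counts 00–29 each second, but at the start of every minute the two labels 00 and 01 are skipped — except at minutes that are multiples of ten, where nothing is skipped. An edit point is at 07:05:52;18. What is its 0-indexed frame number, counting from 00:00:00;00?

Complete 10-minute blocks: 42, each 17982 frames → 755244.
Remaining 5 whole minutes in the current block: 1800 + 4 × 1798 = 8992 frames.
Within the current minute: 52 × 30 + 18 − 2 = 1576 (labels ;00/;01 skipped at this minute). Total = 755244 + 8992 + 1576 = 765812.

765812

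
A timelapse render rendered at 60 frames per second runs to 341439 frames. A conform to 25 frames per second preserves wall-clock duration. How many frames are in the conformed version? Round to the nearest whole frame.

Frames at target rate = 341439 × (25) / (60) = 569065/4 ≈ 142266.250.
Nearest whole frame: 142266.

142266 frames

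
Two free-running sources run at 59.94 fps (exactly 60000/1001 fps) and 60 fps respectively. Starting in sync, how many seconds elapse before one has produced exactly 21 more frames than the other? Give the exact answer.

350.35 seconds

The gap grows by |60 − 60000/1001| = 60/1001 frames per second.
Time for a 21-frame gap: 21 ÷ (60/1001) = 350.35 s.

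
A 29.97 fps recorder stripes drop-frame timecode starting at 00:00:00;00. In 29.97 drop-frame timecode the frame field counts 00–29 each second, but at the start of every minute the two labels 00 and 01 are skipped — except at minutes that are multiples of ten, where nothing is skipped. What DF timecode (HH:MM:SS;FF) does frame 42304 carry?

00:23:31;16

Ten DF minutes hold 17982 frames, so frame 42304 lies in block 2 (frames 35964–53945) with 6340 frames into that block.
The block's first minute is 1800 frames and the rest 1798 each; 6340 frames reaches minute 3, so 2 × 18 + 3 × 2 = 42 labels have been skipped so far.
Adding those back, label number 42304 + 42 = 42346 at 30 labels/s is 1411 s + 16 f = 0 h 23 min 31 s frame 16, i.e. 00:23:31;16.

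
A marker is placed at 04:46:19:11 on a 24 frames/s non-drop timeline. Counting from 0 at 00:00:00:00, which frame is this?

frame 412307

Total seconds to the label: (4 × 3600 + 46 × 60 + 19) = 17179.
Frame index = 17179 × 24 + 11 = 412307.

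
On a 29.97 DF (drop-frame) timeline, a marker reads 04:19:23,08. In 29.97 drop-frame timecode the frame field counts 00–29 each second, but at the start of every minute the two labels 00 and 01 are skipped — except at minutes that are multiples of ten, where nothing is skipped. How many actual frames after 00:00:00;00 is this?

466430

Complete 10-minute blocks: 25, each 17982 frames → 449550.
Remaining 9 whole minutes in the current block: 1800 + 8 × 1798 = 16184 frames.
Within the current minute: 23 × 30 + 8 − 2 = 696 (labels ;00/;01 skipped at this minute). Total = 449550 + 16184 + 696 = 466430.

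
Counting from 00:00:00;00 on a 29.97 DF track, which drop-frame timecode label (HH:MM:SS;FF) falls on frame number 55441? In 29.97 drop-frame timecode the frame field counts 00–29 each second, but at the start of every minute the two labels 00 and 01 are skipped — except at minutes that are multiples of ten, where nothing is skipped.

00:30:49;25

Ten DF minutes hold 17982 frames, so frame 55441 lies in block 3 (frames 53946–71927) with 1495 frames into that block.
The block's first minute is 1800 frames and the rest 1798 each; 1495 frames reaches minute 0, so 3 × 18 + 0 × 2 = 54 labels have been skipped so far.
Adding those back, label number 55441 + 54 = 55495 at 30 labels/s is 1849 s + 25 f = 0 h 30 min 49 s frame 25, i.e. 00:30:49;25.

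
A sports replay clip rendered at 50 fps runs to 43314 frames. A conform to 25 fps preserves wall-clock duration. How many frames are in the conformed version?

21657 frames

Target frames = source frames × (target rate / source rate) = 43314 × (25)/(50) = 43314 × 1/2 = 21657.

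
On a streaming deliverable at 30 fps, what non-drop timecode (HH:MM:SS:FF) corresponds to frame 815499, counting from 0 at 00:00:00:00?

815499 ÷ 30 = 27183 full seconds, remainder 9 frames.
27183 s = 7 h 33 min 3 s.
Timecode: 07:33:03:09.

07:33:03:09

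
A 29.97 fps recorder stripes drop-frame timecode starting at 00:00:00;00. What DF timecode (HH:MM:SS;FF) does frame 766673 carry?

Each 10-minute DF block holds 10 × 60 × 30 − 9 × 2 = 17982 frames. 766673 ÷ 17982 → 42 full blocks, remainder 11429.
Within the partial block the first minute is 1800 frames and each further minute 1798, so 6 further minute boundaries passed. Total skipped labels = 18 × 42 + 2 × 6 = 768.
Non-drop label index = 766673 + 768 = 767441; at 30 labels/s that is 07:06:21:11, i.e. DF 07:06:21;11.

07:06:21;11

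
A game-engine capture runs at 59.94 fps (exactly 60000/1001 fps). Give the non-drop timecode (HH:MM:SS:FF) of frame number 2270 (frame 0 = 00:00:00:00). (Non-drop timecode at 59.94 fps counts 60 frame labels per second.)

2270 ÷ 60 = 37 full seconds, remainder 50 frames.
37 s = 0 h 0 min 37 s.
Timecode: 00:00:37:50.

00:00:37:50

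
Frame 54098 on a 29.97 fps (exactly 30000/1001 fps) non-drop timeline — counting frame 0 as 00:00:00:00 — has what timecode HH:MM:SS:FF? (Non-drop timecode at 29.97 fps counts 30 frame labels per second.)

00:30:03:08

54098 ÷ 30 = 1803 full seconds, remainder 8 frames.
1803 s = 0 h 30 min 3 s.
Timecode: 00:30:03:08.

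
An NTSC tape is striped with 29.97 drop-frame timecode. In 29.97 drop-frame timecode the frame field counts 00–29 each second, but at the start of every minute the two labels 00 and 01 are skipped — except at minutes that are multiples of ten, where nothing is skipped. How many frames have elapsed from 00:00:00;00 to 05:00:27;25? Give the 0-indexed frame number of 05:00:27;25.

Complete 10-minute blocks: 30, each 17982 frames → 539460.
Remaining 0 whole minutes in the current block: 0 frames.
Within the current minute: 27 × 30 + 25 = 835. Total = 539460 + 0 + 835 = 540295.

540295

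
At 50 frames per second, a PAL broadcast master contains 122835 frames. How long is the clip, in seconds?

Running time = 122835 / (50) = 2456.7 s.

2456.7 seconds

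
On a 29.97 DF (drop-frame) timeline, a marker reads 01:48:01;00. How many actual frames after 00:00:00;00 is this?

As if non-drop at 30 labels/s: (1 × 3600 + 48 × 60 + 1) × 30 + 0 = 194430.
Minute boundaries passed: 108; those not divisible by 10: 108 − 10 = 98; dropped labels = 2 × 98 = 196.
Actual frame index = 194430 − 196 = 194234.

194234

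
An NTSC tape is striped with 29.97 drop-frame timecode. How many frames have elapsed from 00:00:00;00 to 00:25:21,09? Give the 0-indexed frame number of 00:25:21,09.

As if non-drop at 30 labels/s: (0 × 3600 + 25 × 60 + 21) × 30 + 9 = 45639.
Minute boundaries passed: 25; those not divisible by 10: 25 − 2 = 23; dropped labels = 2 × 23 = 46.
Actual frame index = 45639 − 46 = 45593.

45593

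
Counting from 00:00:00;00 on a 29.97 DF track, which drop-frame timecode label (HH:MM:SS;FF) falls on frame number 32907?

Each 10-minute DF block holds 10 × 60 × 30 − 9 × 2 = 17982 frames. 32907 ÷ 17982 → 1 full block, remainder 14925.
Within the partial block the first minute is 1800 frames and each further minute 1798, so 8 further minute boundaries passed. Total skipped labels = 18 × 1 + 2 × 8 = 34.
Non-drop label index = 32907 + 34 = 32941; at 30 labels/s that is 00:18:18:01, i.e. DF 00:18:18;01.

00:18:18;01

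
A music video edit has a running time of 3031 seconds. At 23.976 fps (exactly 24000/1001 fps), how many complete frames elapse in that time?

72671 frames

Frames = 3031 × 24000/1001 = 10392000/143 ≈ 72671.3287.
Complete frames: 72671.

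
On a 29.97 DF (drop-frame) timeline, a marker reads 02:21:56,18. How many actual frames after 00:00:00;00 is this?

As if non-drop at 30 labels/s: (2 × 3600 + 21 × 60 + 56) × 30 + 18 = 255498.
Minute boundaries passed: 141; those not divisible by 10: 141 − 14 = 127; dropped labels = 2 × 127 = 254.
Actual frame index = 255498 − 254 = 255244.

255244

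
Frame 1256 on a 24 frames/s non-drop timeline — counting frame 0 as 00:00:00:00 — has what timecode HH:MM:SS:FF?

1256 ÷ 24 = 52 full seconds, remainder 8 frames.
52 s = 0 h 0 min 52 s.
Timecode: 00:00:52:08.

00:00:52:08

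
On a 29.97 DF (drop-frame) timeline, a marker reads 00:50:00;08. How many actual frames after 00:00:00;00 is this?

89918

Complete 10-minute blocks: 5, each 17982 frames → 89910.
Remaining 0 whole minutes in the current block: 0 frames.
Within the current minute: 0 × 30 + 8 = 8. Total = 89910 + 0 + 8 = 89918.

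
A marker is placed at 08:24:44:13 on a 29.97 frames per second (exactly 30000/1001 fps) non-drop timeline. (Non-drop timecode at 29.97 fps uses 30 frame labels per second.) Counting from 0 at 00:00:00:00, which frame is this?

Total seconds to the label: (8 × 3600 + 24 × 60 + 44) = 30284.
Frame index = 30284 × 30 + 13 = 908533.

frame 908533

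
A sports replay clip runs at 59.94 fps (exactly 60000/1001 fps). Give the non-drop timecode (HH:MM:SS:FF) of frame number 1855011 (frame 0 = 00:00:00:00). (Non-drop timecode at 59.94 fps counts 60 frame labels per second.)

08:35:16:51

1855011 ÷ 60 = 30916 full seconds, remainder 51 frames.
30916 s = 8 h 35 min 16 s.
Timecode: 08:35:16:51.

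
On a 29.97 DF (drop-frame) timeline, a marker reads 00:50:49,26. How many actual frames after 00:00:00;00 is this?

Complete 10-minute blocks: 5, each 17982 frames → 89910.
Remaining 0 whole minutes in the current block: 0 frames.
Within the current minute: 49 × 30 + 26 = 1496. Total = 89910 + 0 + 1496 = 91406.

91406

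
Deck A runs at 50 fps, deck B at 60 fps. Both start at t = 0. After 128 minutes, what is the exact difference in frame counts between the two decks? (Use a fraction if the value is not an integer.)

128 min = 7680 s.
A emits 50 × 7680 = 384000 frames; B emits 60 × 7680 = 460800.
Difference = 76800 frames; B is ahead of A.

76800 frames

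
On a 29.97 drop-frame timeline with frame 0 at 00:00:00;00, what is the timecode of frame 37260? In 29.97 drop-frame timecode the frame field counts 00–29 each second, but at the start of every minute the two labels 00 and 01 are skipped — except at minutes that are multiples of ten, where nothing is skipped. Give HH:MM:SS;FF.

00:20:43;06

Each 10-minute DF block holds 10 × 60 × 30 − 9 × 2 = 17982 frames. 37260 ÷ 17982 → 2 full blocks, remainder 1296.
Within the partial block the first minute is 1800 frames and each further minute 1798, so 0 further minute boundaries passed. Total skipped labels = 18 × 2 + 2 × 0 = 36.
Non-drop label index = 37260 + 36 = 37296; at 30 labels/s that is 00:20:43:06, i.e. DF 00:20:43;06.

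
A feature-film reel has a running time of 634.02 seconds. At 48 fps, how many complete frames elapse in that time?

Frames = 634.02 × 48 = 760824/25 ≈ 30432.9600.
Complete frames: 30432.

30432 frames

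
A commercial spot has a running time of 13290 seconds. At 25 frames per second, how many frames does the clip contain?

332250 frames

Frames = 13290 × 25 = 332250.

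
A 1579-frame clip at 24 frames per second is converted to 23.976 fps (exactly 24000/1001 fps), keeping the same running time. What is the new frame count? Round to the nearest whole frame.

Frames at target rate = 1579 × (24000/1001) / (24) = 1579000/1001 ≈ 1577.423.
Nearest whole frame: 1577.

1577 frames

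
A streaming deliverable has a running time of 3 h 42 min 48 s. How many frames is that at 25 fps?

334200 frames

3 h 42 min 48 s = 13368 s.
Frames = 13368 × 25 = 334200.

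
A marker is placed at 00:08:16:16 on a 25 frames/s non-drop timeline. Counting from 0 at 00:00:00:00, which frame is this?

Total seconds to the label: (0 × 3600 + 8 × 60 + 16) = 496.
Frame index = 496 × 25 + 16 = 12416.

12416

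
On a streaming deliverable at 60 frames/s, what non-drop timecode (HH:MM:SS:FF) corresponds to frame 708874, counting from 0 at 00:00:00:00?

708874 ÷ 60 = 11814 full seconds, remainder 34 frames.
11814 s = 3 h 16 min 54 s.
Timecode: 03:16:54:34.

03:16:54:34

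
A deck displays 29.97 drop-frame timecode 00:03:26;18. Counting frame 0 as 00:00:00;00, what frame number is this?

6192

As if non-drop at 30 labels/s: (0 × 3600 + 3 × 60 + 26) × 30 + 18 = 6198.
Minute boundaries passed: 3; those not divisible by 10: 3 − 0 = 3; dropped labels = 2 × 3 = 6.
Actual frame index = 6198 − 6 = 6192.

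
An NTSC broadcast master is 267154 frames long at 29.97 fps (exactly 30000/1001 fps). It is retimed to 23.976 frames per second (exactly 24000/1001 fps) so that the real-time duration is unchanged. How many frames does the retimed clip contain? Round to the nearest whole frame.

213723 frames

Frames at target rate = 267154 × (24000/1001) / (30000/1001) = 1068616/5 ≈ 213723.200.
Nearest whole frame: 213723.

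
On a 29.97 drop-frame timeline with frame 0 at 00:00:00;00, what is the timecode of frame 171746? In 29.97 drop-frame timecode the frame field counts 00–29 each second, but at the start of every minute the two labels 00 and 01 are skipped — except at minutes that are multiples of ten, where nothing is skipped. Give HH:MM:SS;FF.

Ten DF minutes hold 17982 frames, so frame 171746 lies in block 9 (frames 161838–179819) with 9908 frames into that block.
The block's first minute is 1800 frames and the rest 1798 each; 9908 frames reaches minute 5, so 9 × 18 + 5 × 2 = 172 labels have been skipped so far.
Adding those back, label number 171746 + 172 = 171918 at 30 labels/s is 5730 s + 18 f = 1 h 35 min 30 s frame 18, i.e. 01:35:30;18.

01:35:30;18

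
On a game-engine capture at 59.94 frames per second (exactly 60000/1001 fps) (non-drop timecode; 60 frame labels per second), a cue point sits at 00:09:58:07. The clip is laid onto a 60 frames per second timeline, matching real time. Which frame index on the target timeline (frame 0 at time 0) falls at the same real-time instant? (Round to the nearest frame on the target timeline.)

frame 35923

Source frame index: (0×3600 + 9×60 + 58) × 60 + 7 = 35887.
Real time: 35887 / (60000/1001) = 35922887/60000 s.
Target frame: (35922887/60000) × (60) = 35922887/1000 ≈ 35922.887 → 35923.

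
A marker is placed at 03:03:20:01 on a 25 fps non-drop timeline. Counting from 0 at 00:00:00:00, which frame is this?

frame 275001

Total seconds to the label: (3 × 3600 + 3 × 60 + 20) = 11000.
Frame index = 11000 × 25 + 1 = 275001.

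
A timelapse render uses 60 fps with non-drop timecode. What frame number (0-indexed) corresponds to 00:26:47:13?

Total seconds to the label: (0 × 3600 + 26 × 60 + 47) = 1607.
Frame index = 1607 × 60 + 13 = 96433.

96433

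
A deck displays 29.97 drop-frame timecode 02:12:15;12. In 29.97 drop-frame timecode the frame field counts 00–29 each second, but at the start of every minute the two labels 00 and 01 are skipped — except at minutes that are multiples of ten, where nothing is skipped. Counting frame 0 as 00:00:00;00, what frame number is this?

Complete 10-minute blocks: 13, each 17982 frames → 233766.
Remaining 2 whole minutes in the current block: 1800 + 1 × 1798 = 3598 frames.
Within the current minute: 15 × 30 + 12 − 2 = 460 (labels ;00/;01 skipped at this minute). Total = 233766 + 3598 + 460 = 237824.

237824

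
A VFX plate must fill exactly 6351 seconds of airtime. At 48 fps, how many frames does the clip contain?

304848 frames

Frames = 6351 × 48 = 304848.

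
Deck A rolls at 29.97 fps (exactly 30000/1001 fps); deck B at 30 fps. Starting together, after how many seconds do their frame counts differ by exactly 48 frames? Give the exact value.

The gap grows by |30 − 30000/1001| = 30/1001 frames per second.
Time for a 48-frame gap: 48 ÷ (30/1001) = 1601.6 s.

1601.6 seconds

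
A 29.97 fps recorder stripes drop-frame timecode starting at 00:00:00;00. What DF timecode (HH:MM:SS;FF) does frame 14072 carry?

00:07:49;16

Ten DF minutes hold 17982 frames, so frame 14072 lies in block 0 (frames 0–17981) with 14072 frames into that block.
The block's first minute is 1800 frames and the rest 1798 each; 14072 frames reaches minute 7, so 0 × 18 + 7 × 2 = 14 labels have been skipped so far.
Adding those back, label number 14072 + 14 = 14086 at 30 labels/s is 469 s + 16 f = 0 h 7 min 49 s frame 16, i.e. 00:07:49;16.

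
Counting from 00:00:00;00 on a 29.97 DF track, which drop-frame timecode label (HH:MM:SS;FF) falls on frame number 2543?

00:01:24;25

Ten DF minutes hold 17982 frames, so frame 2543 lies in block 0 (frames 0–17981) with 2543 frames into that block.
The block's first minute is 1800 frames and the rest 1798 each; 2543 frames reaches minute 1, so 0 × 18 + 1 × 2 = 2 labels have been skipped so far.
Adding those back, label number 2543 + 2 = 2545 at 30 labels/s is 84 s + 25 f = 0 h 1 min 24 s frame 25, i.e. 00:01:24;25.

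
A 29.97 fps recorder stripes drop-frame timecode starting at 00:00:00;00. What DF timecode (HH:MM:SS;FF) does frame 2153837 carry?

19:57:46;13

Ten DF minutes hold 17982 frames, so frame 2153837 lies in block 119 (frames 2139858–2157839) with 13979 frames into that block.
The block's first minute is 1800 frames and the rest 1798 each; 13979 frames reaches minute 7, so 119 × 18 + 7 × 2 = 2156 labels have been skipped so far.
Adding those back, label number 2153837 + 2156 = 2155993 at 30 labels/s is 71866 s + 13 f = 19 h 57 min 46 s frame 13, i.e. 19:57:46;13.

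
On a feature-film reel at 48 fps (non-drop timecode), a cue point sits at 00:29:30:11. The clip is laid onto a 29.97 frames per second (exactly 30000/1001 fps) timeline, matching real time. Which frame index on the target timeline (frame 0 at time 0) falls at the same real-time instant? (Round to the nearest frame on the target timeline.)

frame 53054

Source frame index: (0×3600 + 29×60 + 30) × 48 + 11 = 84971.
Real time: 84971 / (48) = 84971/48 s.
Target frame: (84971/48) × (30000/1001) = 53106875/1001 ≈ 53053.821 → 53054.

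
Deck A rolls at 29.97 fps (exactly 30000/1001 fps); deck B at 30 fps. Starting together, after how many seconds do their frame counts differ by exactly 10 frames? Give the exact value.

1001/3 seconds

The gap grows by |30 − 30000/1001| = 30/1001 frames per second.
Time for a 10-frame gap: 10 ÷ (30/1001) = 1001/3 s.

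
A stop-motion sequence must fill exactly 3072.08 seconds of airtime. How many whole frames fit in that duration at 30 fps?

92162 frames

Frames = 3072.08 × 30 = 460812/5 ≈ 92162.4000.
Complete frames: 92162.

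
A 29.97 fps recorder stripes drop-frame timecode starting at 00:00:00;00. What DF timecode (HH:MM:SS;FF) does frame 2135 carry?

00:01:11;07

Each 10-minute DF block holds 10 × 60 × 30 − 9 × 2 = 17982 frames. 2135 ÷ 17982 → 0 full blocks, remainder 2135.
Within the partial block the first minute is 1800 frames and each further minute 1798, so 1 further minute boundary passed. Total skipped labels = 18 × 0 + 2 × 1 = 2.
Non-drop label index = 2135 + 2 = 2137; at 30 labels/s that is 00:01:11:07, i.e. DF 00:01:11;07.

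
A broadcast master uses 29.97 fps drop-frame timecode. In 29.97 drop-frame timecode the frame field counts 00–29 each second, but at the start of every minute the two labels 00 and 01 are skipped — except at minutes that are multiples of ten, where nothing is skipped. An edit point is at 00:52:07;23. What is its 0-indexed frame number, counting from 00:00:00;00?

93739

As if non-drop at 30 labels/s: (0 × 3600 + 52 × 60 + 7) × 30 + 23 = 93833.
Minute boundaries passed: 52; those not divisible by 10: 52 − 5 = 47; dropped labels = 2 × 47 = 94.
Actual frame index = 93833 − 94 = 93739.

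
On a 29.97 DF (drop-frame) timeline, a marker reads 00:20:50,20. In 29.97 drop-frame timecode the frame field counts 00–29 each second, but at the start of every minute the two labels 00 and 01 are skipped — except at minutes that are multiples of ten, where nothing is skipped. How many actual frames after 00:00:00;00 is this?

Complete 10-minute blocks: 2, each 17982 frames → 35964.
Remaining 0 whole minutes in the current block: 0 frames.
Within the current minute: 50 × 30 + 20 = 1520. Total = 35964 + 0 + 1520 = 37484.

37484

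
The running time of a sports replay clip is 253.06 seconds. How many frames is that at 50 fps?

Frames = 253.06 × 50 = 12653.

12653 frames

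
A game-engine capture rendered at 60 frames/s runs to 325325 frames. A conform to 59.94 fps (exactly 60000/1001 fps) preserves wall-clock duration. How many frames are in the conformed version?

325000 frames

Target frames = source frames × (target rate / source rate) = 325325 × (60000/1001)/(60) = 325325 × 1000/1001 = 325000.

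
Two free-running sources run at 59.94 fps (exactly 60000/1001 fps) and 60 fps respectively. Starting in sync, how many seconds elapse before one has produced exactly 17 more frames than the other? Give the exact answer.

17017/60 seconds

The gap grows by |60 − 60000/1001| = 60/1001 frames per second.
Time for a 17-frame gap: 17 ÷ (60/1001) = 17017/60 s.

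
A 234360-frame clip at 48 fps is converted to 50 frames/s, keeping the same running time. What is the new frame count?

244125 frames

Target frames = source frames × (target rate / source rate) = 234360 × (50)/(48) = 234360 × 25/24 = 244125.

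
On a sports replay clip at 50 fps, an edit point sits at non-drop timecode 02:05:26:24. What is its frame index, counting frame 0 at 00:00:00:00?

Total seconds to the label: (2 × 3600 + 5 × 60 + 26) = 7526.
Frame index = 7526 × 50 + 24 = 376324.

376324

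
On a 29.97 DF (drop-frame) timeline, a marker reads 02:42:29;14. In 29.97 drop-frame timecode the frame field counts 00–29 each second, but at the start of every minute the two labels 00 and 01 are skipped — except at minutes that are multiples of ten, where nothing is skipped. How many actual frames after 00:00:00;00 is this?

Complete 10-minute blocks: 16, each 17982 frames → 287712.
Remaining 2 whole minutes in the current block: 1800 + 1 × 1798 = 3598 frames.
Within the current minute: 29 × 30 + 14 − 2 = 882 (labels ;00/;01 skipped at this minute). Total = 287712 + 3598 + 882 = 292192.

292192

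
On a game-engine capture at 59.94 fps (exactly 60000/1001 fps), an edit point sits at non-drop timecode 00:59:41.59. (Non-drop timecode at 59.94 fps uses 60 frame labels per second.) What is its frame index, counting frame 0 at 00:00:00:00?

214919

Total seconds to the label: (0 × 3600 + 59 × 60 + 41) = 3581.
Frame index = 3581 × 60 + 59 = 214919.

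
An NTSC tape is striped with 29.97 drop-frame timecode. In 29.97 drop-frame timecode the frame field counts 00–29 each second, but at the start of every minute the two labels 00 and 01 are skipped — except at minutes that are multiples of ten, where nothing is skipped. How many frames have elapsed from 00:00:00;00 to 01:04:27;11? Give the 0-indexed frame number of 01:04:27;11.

115905

Complete 10-minute blocks: 6, each 17982 frames → 107892.
Remaining 4 whole minutes in the current block: 1800 + 3 × 1798 = 7194 frames.
Within the current minute: 27 × 30 + 11 − 2 = 819 (labels ;00/;01 skipped at this minute). Total = 107892 + 7194 + 819 = 115905.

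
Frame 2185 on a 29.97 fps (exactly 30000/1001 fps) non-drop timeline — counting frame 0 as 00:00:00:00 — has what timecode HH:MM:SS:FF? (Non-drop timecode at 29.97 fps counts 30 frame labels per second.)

00:01:12:25

2185 ÷ 30 = 72 full seconds, remainder 25 frames.
72 s = 0 h 1 min 12 s.
Timecode: 00:01:12:25.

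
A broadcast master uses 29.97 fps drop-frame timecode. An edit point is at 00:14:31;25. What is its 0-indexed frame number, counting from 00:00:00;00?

26129

Complete 10-minute blocks: 1, each 17982 frames → 17982.
Remaining 4 whole minutes in the current block: 1800 + 3 × 1798 = 7194 frames.
Within the current minute: 31 × 30 + 25 − 2 = 953 (labels ;00/;01 skipped at this minute). Total = 17982 + 7194 + 953 = 26129.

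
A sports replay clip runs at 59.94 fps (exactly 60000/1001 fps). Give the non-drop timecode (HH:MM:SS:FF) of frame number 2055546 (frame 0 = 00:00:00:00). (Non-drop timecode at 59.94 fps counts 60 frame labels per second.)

2055546 ÷ 60 = 34259 full seconds, remainder 6 frames.
34259 s = 9 h 30 min 59 s.
Timecode: 09:30:59:06.

09:30:59:06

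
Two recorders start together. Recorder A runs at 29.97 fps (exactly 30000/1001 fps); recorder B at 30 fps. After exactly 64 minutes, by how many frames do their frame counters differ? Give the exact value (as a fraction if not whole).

115200/1001 frames

64 min = 3840 s.
A emits 30000/1001 × 3840 = 115200000/1001 frames; B emits 30 × 3840 = 115200.
Difference = 115200/1001 frames (≈ 115.0849); B is ahead of A.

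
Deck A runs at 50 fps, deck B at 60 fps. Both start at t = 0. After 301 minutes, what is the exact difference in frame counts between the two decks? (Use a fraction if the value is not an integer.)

301 min = 18060 s.
A emits 50 × 18060 = 903000 frames; B emits 60 × 18060 = 1083600.
Difference = 180600 frames; B is ahead of A.

180600 frames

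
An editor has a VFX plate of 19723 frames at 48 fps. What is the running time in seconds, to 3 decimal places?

Running time = 19723 × 1/48 = 19723/48 s ≈ 410.896 s.

410.896 seconds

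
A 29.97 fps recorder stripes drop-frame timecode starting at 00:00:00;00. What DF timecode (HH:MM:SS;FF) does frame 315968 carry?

Each 10-minute DF block holds 10 × 60 × 30 − 9 × 2 = 17982 frames. 315968 ÷ 17982 → 17 full blocks, remainder 10274.
Within the partial block the first minute is 1800 frames and each further minute 1798, so 5 further minute boundaries passed. Total skipped labels = 18 × 17 + 2 × 5 = 316.
Non-drop label index = 315968 + 316 = 316284; at 30 labels/s that is 02:55:42:24, i.e. DF 02:55:42;24.

02:55:42;24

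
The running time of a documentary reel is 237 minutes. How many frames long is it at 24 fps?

341280 frames

237 min = 14220 s.
Frames = 14220 × 24 = 341280.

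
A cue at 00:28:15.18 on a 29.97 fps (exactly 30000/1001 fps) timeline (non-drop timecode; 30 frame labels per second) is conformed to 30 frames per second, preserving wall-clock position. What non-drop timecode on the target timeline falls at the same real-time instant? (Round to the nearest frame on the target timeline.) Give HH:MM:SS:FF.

Source frame index: (0×3600 + 28×60 + 15) × 30 + 18 = 50868.
Real time: 50868 / (30000/1001) = 4243239/2500 s.
Target frame: (4243239/2500) × (30) = 12729717/250 ≈ 50918.868 → 50919.
At 30 labels/s: frame 50919 → 00:28:17:09.

00:28:17:09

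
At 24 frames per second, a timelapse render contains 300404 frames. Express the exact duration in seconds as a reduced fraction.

Running time = 300404 ÷ (24) = 300404 × 1/24 = 75101/6 s.

75101/6 seconds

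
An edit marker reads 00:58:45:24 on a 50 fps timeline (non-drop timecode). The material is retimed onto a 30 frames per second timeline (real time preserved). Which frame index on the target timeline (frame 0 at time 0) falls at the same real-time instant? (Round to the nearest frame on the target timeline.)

frame 105764

Source frame index: (0×3600 + 58×60 + 45) × 50 + 24 = 176274.
Real time: 176274 / (50) = 88137/25 s.
Target frame: (88137/25) × (30) = 528822/5 ≈ 105764.400 → 105764.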